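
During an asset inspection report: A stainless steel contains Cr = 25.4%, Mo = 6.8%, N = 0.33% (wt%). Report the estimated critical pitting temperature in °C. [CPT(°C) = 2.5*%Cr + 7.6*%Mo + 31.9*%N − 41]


Apply the ASTM G48 empirical CPT estimate: CPT(°C) = 2.5*%Cr + 7.6*%Mo + 31.9*%N − 41
2.5*25.4 = 63.5; 7.6*6.8 = 51.68; 31.9*0.33 = 10.527
CPT = 63.5 + 51.68 + 10.527 − 41 = 84.707 °C
Rounded to 0.1 °C: CPT ≈ 84.7 °C

84.7 °C


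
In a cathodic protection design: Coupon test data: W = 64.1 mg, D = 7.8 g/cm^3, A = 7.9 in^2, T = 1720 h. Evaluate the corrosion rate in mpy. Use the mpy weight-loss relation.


Apply the mpy weight-loss relation: CR = 534 * W / (D * A * T)
Numerator: 534 * 64.1 = 34229.4
Denominator: 7.8 * 7.9 * 1720 = 105986.4
CR = 34229.4 / 105986.4 = 0.323 mpy

0.323 mpy


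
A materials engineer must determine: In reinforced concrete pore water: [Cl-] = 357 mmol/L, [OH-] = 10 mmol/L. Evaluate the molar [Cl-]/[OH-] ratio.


Threshold parameter = [Cl-] / [OH-] (molar basis; both in mmol/L, so units cancel)
Ratio = 357 / 10 = 35.7

35.7


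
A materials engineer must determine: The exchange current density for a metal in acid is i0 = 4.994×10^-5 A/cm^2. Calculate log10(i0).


i0 = 4.994×10^-5 A/cm^2
log10(i0) = -4.302

-4.302


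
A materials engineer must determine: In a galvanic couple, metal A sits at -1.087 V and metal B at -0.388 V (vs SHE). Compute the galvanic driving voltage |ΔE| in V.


Driving voltage is the absolute potential difference.
|ΔE| = |-1.087 − (-0.388)| = 0.699 V

0.699 V


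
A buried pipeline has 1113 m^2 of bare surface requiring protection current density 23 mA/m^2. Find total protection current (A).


I = area * current density, then convert mA → A (÷1000)
I = 1113 * 23 / 1000 = 25.6 A

25.6 A


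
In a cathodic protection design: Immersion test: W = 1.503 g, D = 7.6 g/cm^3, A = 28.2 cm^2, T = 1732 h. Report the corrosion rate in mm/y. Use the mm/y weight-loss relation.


Apply the mm/y weight-loss relation: CR = 87600 * W / (D * A * T)
Numerator: 87600 * 1.503 = 131662.8
Denominator: 7.6 * 28.2 * 1732 = 371202.24
CR = 131662.8 / 371202.24 = 0.3547 mm/y

0.3547 mm/y


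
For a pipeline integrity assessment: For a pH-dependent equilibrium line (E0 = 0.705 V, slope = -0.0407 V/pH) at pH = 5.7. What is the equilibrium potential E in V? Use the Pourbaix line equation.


Apply the Pourbaix line equation: E = E0 + slope*pH
E = 0.705 + (-0.0407)*5.7 = 0.705 + (-0.23199) = 0.47301 V
Rounded to 4 decimal places: E = 0.4730 V

0.4730 V


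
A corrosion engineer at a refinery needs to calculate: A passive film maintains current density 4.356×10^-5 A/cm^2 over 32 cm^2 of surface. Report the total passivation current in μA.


I = i_pass * A, then convert A → μA (×10^6)
I = 4.356×10^-5 * 32 * 10^6 = 1393.92 μA

1393.92 μA


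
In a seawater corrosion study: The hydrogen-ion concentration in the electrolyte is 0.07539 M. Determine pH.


pH = −log10[H+]
pH = −log10(0.07539) = 1.12

1.12


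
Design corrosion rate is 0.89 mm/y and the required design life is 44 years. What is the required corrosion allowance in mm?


Corrosion allowance = CR × design life
CA = 0.89 * 44 = 39.16 mm

39.16 mm


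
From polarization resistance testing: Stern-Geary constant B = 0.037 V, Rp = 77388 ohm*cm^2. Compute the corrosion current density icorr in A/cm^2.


Apply the Stern-Geary relation: icorr = B / Rp
icorr = 0.037 / 77388 = 4.781×10^-7 A/cm^2

4.781×10^-7 A/cm^2


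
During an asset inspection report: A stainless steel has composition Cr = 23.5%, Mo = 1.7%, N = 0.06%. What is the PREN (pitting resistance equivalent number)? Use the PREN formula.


Apply the PREN formula: PREN = Cr + 3.3*Mo + 16*N
PREN = 23.5 + 3.3*1.7 + 16*0.06
PREN = 23.5 + 5.61 + 0.96 = 30.07

30.07


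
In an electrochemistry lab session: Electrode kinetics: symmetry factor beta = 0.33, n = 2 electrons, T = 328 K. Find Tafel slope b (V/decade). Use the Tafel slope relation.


Apply the Tafel slope relation: b = 2.303*R*T/(beta*n*F)
Numerator: 2.303 * 8.314 * 328 = 6280.26
Denominator: 0.33 * 2 * 96485 = 63680.1
b = 6280.26 / 63680.1 = 0.0986 V/decade

0.0986 V/decade


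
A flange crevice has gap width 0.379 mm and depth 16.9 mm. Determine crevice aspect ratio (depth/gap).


Aspect ratio = depth / gap
Ratio = 16.9 / 0.379 = 44.6

44.6


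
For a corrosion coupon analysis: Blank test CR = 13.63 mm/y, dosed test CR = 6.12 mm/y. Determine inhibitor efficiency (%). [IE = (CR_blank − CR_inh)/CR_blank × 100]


Apply the inhibitor-efficiency definition: IE = (CR_blank − CR_inh)/CR_blank × 100
IE = (13.63 − 6.12) / 13.63 × 100
IE = 7.51 / 13.63 × 100 = 55.1 %

55.1 %


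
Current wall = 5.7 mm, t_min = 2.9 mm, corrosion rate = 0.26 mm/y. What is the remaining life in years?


Apply the remaining-life relation: RL = (t_current − t_min) / CR
RL = (5.7 − 2.9) / 0.26 = 2.8 / 0.26 = 10.8 years

10.8 years


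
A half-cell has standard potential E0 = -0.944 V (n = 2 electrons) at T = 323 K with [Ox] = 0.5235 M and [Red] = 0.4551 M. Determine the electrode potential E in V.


Apply the Nernst equation: E = E0 + (RT/nF)*ln([Ox]/[Red])
Step 1: RT/nF = 8.314*323/(2*96485) = 0.01391627 V
Step 2: [Ox]/[Red] = 0.5235/0.4551 = 1.150297
Step 3: ln(1.150297) = 0.14002
Step 4: correction = 0.01391627 * 0.14002 = 0.002 V
E = -0.944 + 0.002 = -0.942 V

-0.942 V


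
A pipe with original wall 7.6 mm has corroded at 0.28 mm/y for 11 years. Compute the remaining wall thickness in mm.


Remaining wall = original − CR × time
t = 7.6 − 0.28*11 = 7.6 − 3.08 = 4.52 mm

4.52 mm


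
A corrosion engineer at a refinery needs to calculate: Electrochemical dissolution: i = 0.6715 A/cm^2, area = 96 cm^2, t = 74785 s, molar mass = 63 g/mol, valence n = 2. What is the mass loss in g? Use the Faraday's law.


Apply Faraday's law: m = i*A*t*M / (n*F)
Total charge passed Q = i*A*t = 0.6715*96*74785 = 4820940.24 C
m = Q*M/(n*F) = 4820940.24*63/(2*96485) = 1573.91944 g

1573.91944 g


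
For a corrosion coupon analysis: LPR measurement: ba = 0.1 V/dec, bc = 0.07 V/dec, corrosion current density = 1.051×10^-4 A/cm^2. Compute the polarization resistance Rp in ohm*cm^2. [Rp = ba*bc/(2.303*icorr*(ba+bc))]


Apply the Stern-Geary equation: Rp = ba*bc / (2.303*icorr*(ba+bc))
ba*bc = 0.1*0.07 = 0.007
ba+bc = 0.17; 2.303*icorr*(ba+bc) = 2.303*1.051×10^-4*0.17 = 4.1147701×10^-5
Rp = 0.007 / 4.1147701×10^-5 = 170.12 ohm*cm^2

170.12 ohm*cm^2


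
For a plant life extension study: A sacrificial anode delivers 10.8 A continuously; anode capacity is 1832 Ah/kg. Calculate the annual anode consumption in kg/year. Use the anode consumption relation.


Annual consumption = current * hours per year / capacity
Rate = 10.8 * 8760 / 1832 = 51.6 kg/year

51.6 kg/year


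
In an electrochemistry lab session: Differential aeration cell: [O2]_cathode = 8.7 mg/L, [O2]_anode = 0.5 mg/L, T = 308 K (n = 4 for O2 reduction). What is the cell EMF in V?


Apply the Nernst concentration-cell relation: E = (RT/nF)*ln(C_cathode/C_anode)
RT/nF = 8.314*308/(4*96485) = 0.006635 V
ln(8.7/0.5) = 2.85647
E = 0.006635 * 2.85647 = 0.01895 V

0.01895 V


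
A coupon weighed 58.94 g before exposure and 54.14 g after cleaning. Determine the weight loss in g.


Weight loss = initial − final
WL = 58.94 − 54.14 = 4.8 g

4.8 g


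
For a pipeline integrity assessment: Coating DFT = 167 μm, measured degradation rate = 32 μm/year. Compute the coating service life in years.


Service life = thickness / degradation rate
Life = 167 / 32 = 5.2 years

5.2 years


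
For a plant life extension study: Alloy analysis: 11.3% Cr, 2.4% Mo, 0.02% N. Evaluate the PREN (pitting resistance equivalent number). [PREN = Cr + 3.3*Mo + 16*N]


Apply the PREN formula: PREN = Cr + 3.3*Mo + 16*N
PREN = 11.3 + 3.3*2.4 + 16*0.02
PREN = 11.3 + 7.92 + 0.32 = 19.54

19.54


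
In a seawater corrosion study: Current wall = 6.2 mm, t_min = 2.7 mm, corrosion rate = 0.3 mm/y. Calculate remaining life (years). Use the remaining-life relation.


Apply the remaining-life relation: RL = (t_current − t_min) / CR
RL = (6.2 − 2.7) / 0.3 = 3.5 / 0.3 = 11.7 years

11.7 years


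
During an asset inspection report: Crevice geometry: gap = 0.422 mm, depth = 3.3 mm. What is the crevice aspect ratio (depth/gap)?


Aspect ratio = depth / gap
Ratio = 3.3 / 0.422 = 7.8

7.8


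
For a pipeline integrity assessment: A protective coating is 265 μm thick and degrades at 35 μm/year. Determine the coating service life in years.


Service life = thickness / degradation rate
Life = 265 / 35 = 7.6 years

7.6 years


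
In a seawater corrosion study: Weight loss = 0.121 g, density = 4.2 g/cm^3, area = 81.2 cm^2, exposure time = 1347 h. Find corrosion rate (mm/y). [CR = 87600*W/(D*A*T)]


Apply the mm/y weight-loss relation: CR = 87600 * W / (D * A * T)
Numerator: 87600 * 0.121 = 10599.6
Denominator: 4.2 * 81.2 * 1347 = 459380.88
CR = 10599.6 / 459380.88 = 0.0231 mm/y

0.0231 mm/y


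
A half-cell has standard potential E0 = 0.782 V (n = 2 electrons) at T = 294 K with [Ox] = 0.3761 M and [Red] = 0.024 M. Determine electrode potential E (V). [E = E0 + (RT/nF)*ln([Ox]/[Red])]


Apply the Nernst equation: E = E0 + (RT/nF)*ln([Ox]/[Red])
Step 1: RT/nF = 8.314*294/(2*96485) = 0.01266682 V
Step 2: [Ox]/[Red] = 0.3761/0.024 = 15.670833
Step 3: ln(15.670833) = 2.751801
Step 4: correction = 0.01266682 * 2.751801 = 0.0349 V
E = 0.782 + 0.0349 = 0.8169 V

0.8169 V


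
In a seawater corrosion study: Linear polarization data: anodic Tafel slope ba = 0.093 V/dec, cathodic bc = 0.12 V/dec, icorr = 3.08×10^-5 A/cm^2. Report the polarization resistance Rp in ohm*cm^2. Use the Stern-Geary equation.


Apply the Stern-Geary equation: Rp = ba*bc / (2.303*icorr*(ba+bc))
ba*bc = 0.093*0.12 = 0.01116
ba+bc = 0.213; 2.303*icorr*(ba+bc) = 2.303*3.08×10^-5*0.213 = 1.5108601×10^-5
Rp = 0.01116 / 1.5108601×10^-5 = 738.65 ohm*cm^2

738.65 ohm*cm^2


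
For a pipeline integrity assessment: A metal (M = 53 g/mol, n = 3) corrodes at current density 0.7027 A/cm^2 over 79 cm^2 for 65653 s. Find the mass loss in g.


Apply Faraday's law: m = i*A*t*M / (n*F)
Total charge passed Q = i*A*t = 0.7027*79*65653 = 3644614.6849 C
m = Q*M/(n*F) = 3644614.6849*53/(3*96485) = 667.33889 g

667.33889 g


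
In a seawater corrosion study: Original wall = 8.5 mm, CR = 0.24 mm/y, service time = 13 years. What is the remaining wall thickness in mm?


Remaining wall = original − CR × time
t = 8.5 − 0.24*13 = 8.5 − 3.12 = 5.38 mm

5.38 mm


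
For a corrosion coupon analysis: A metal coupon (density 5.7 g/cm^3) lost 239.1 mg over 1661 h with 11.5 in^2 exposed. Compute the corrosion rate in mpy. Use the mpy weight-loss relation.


Apply the mpy weight-loss relation: CR = 534 * W / (D * A * T)
Numerator: 534 * 239.1 = 127679.4
Denominator: 5.7 * 11.5 * 1661 = 108878.55
CR = 127679.4 / 108878.55 = 1.1727 mpy

1.1727 mpy


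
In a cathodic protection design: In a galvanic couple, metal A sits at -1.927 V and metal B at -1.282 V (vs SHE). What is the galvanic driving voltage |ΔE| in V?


Driving voltage is the absolute potential difference.
|ΔE| = |-1.927 − (-1.282)| = 0.645 V

0.645 V


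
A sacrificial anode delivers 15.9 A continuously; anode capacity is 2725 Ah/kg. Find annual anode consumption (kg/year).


Annual consumption = current * hours per year / capacity
Rate = 15.9 * 8760 / 2725 = 51.1 kg/year

51.1 kg/year


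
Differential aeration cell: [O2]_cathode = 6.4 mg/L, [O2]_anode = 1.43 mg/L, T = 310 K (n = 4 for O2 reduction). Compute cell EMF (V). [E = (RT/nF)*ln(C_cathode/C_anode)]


Apply the Nernst concentration-cell relation: E = (RT/nF)*ln(C_cathode/C_anode)
RT/nF = 8.314*310/(4*96485) = 0.00667808 V
ln(6.4/1.43) = 1.49862
E = 0.00667808 * 1.49862 = 0.01001 V

0.01001 V


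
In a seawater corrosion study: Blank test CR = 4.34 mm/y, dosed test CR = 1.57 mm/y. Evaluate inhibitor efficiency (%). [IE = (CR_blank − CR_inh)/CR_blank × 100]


Apply the inhibitor-efficiency definition: IE = (CR_blank − CR_inh)/CR_blank × 100
IE = (4.34 − 1.57) / 4.34 × 100
IE = 2.77 / 4.34 × 100 = 63.8 %

63.8 %


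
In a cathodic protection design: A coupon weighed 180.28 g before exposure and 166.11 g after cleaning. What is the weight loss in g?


Weight loss = initial − final
WL = 180.28 − 166.11 = 14.17 g

14.17 g


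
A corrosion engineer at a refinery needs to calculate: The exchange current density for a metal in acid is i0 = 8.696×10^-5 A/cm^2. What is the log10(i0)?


i0 = 8.696×10^-5 A/cm^2
log10(i0) = -4.061

-4.061


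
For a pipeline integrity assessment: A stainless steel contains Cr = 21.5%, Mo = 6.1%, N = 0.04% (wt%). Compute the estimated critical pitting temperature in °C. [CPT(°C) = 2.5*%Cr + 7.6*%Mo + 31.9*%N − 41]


Apply the ASTM G48 empirical CPT estimate: CPT(°C) = 2.5*%Cr + 7.6*%Mo + 31.9*%N − 41
2.5*21.5 = 53.75; 7.6*6.1 = 46.36; 31.9*0.04 = 1.276
CPT = 53.75 + 46.36 + 1.276 − 41 = 60.386 °C
Rounded to 0.1 °C: CPT ≈ 60.4 °C

60.4 °C


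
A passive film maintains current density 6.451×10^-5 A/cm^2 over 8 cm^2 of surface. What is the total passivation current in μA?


I = i_pass * A, then convert A → μA (×10^6)
I = 6.451×10^-5 * 8 * 10^6 = 516.08 μA

516.08 μA


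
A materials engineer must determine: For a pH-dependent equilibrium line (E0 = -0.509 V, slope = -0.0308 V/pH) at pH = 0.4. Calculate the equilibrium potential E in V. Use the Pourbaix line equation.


Apply the Pourbaix line equation: E = E0 + slope*pH
E = -0.509 + (-0.0308)*0.4 = -0.509 + (-0.01232) = -0.52132 V
Rounded to 3 decimal places: E = -0.521 V

-0.521 V


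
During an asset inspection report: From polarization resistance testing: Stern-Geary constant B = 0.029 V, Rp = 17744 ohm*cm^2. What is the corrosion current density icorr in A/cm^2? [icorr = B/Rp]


Apply the Stern-Geary relation: icorr = B / Rp
icorr = 0.029 / 17744 = 1.634×10^-6 A/cm^2

1.634×10^-6 A/cm^2


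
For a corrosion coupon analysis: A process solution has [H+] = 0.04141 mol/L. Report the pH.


pH = −log10[H+]
pH = −log10(0.04141) = 1.38

1.38


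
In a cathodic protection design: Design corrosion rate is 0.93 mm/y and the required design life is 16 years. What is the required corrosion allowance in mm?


Corrosion allowance = CR × design life
CA = 0.93 * 16 = 14.88 mm

14.88 mm


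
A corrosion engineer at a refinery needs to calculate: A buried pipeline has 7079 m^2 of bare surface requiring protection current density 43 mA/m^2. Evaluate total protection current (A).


I = area * current density, then convert mA → A (÷1000)
I = 7079 * 43 / 1000 = 304.4 A

304.4 A


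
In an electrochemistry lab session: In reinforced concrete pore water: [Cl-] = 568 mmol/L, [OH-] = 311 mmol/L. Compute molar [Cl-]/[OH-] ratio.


Threshold parameter = [Cl-] / [OH-] (molar basis; both in mmol/L, so units cancel)
Ratio = 568 / 311 = 1.83

1.83


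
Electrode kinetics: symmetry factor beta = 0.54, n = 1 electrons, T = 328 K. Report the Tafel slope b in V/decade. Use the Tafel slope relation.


Apply the Tafel slope relation: b = 2.303*R*T/(beta*n*F)
Numerator: 2.303 * 8.314 * 328 = 6280.26
Denominator: 0.54 * 1 * 96485 = 52101.9
b = 6280.26 / 52101.9 = 0.1205 V/decade

0.1205 V/decade


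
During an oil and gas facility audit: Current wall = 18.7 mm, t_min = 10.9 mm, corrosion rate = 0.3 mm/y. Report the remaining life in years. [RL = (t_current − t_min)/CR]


Apply the remaining-life relation: RL = (t_current − t_min) / CR
RL = (18.7 − 10.9) / 0.3 = 7.8 / 0.3 = 26.0 years

26.0 years


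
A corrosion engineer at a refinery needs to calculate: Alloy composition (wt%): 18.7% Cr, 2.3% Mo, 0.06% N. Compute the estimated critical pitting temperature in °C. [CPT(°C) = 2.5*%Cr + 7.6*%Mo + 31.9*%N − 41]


Apply the ASTM G48 empirical CPT estimate: CPT(°C) = 2.5*%Cr + 7.6*%Mo + 31.9*%N − 41
2.5*18.7 = 46.75; 7.6*2.3 = 17.48; 31.9*0.06 = 1.914
CPT = 46.75 + 17.48 + 1.914 − 41 = 25.144 °C
Rounded to 0.1 °C: CPT ≈ 25.1 °C

25.1 °C


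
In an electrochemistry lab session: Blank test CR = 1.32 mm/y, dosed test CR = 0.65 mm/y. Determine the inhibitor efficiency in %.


Apply the inhibitor-efficiency definition: IE = (CR_blank − CR_inh)/CR_blank × 100
IE = (1.32 − 0.65) / 1.32 × 100
IE = 0.67 / 1.32 × 100 = 50.8 %

50.8 %


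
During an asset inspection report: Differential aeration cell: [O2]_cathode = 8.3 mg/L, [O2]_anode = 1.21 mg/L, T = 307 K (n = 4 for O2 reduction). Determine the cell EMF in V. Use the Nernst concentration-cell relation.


Apply the Nernst concentration-cell relation: E = (RT/nF)*ln(C_cathode/C_anode)
RT/nF = 8.314*307/(4*96485) = 0.00661346 V
ln(8.3/1.21) = 1.92564
E = 0.00661346 * 1.92564 = 0.01274 V

0.01274 V


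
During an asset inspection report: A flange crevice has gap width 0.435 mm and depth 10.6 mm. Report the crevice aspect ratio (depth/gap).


Aspect ratio = depth / gap
Ratio = 10.6 / 0.435 = 24.4

24.4


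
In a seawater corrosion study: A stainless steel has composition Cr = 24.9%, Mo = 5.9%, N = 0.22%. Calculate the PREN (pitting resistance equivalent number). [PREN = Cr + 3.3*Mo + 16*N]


Apply the PREN formula: PREN = Cr + 3.3*Mo + 16*N
PREN = 24.9 + 3.3*5.9 + 16*0.22
PREN = 24.9 + 19.47 + 3.52 = 47.89

47.89


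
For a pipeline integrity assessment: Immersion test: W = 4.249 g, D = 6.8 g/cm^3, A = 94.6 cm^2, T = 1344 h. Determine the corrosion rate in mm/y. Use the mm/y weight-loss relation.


Apply the mm/y weight-loss relation: CR = 87600 * W / (D * A * T)
Numerator: 87600 * 4.249 = 372212.4
Denominator: 6.8 * 94.6 * 1344 = 864568.32
CR = 372212.4 / 864568.32 = 0.4305 mm/y

0.4305 mm/y


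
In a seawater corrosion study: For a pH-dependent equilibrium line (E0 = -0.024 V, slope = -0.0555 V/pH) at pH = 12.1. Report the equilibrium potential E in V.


Apply the Pourbaix line equation: E = E0 + slope*pH
E = -0.024 + (-0.0555)*12.1 = -0.024 + (-0.67155) = -0.69555 V
Rounded to 4 decimal places: E = -0.6956 V

-0.6956 V


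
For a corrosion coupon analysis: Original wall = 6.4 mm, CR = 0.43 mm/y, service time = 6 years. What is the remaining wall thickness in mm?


Remaining wall = original − CR × time
t = 6.4 − 0.43*6 = 6.4 − 2.58 = 3.82 mm

3.82 mm


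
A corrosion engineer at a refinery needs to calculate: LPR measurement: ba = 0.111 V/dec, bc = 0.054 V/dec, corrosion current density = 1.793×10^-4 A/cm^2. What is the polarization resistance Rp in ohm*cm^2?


Apply the Stern-Geary equation: Rp = ba*bc / (2.303*icorr*(ba+bc))
ba*bc = 0.111*0.054 = 0.005994
ba+bc = 0.165; 2.303*icorr*(ba+bc) = 2.303*1.793×10^-4*0.165 = 6.8133103×10^-5
Rp = 0.005994 / 6.8133103×10^-5 = 88.0 ohm*cm^2

88.0 ohm*cm^2


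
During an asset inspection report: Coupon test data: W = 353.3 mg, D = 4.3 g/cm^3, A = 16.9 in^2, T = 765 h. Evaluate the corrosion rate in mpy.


Apply the mpy weight-loss relation: CR = 534 * W / (D * A * T)
Numerator: 534 * 353.3 = 188662.2
Denominator: 4.3 * 16.9 * 765 = 55592.55
CR = 188662.2 / 55592.55 = 3.39366 mpy

3.39366 mpy


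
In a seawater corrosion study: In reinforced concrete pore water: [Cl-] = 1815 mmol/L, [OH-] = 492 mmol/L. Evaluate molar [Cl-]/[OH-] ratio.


Threshold parameter = [Cl-] / [OH-] (molar basis; both in mmol/L, so units cancel)
Ratio = 1815 / 492 = 3.69

3.69


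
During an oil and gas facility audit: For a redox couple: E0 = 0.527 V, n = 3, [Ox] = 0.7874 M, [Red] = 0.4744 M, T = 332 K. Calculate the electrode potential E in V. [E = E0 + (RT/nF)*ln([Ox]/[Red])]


Apply the Nernst equation: E = E0 + (RT/nF)*ln([Ox]/[Red])
Step 1: RT/nF = 8.314*332/(3*96485) = 0.00953602 V
Step 2: [Ox]/[Red] = 0.7874/0.4744 = 1.659781
Step 3: ln(1.659781) = 0.506686
Step 4: correction = 0.00953602 * 0.506686 = 0.005 V
E = 0.527 + 0.005 = 0.532 V

0.532 V


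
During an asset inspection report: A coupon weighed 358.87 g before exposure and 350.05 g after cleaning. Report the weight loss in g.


Weight loss = initial − final
WL = 358.87 − 350.05 = 8.82 g

8.82 g


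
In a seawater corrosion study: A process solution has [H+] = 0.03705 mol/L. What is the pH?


pH = −log10[H+]
pH = −log10(0.03705) = 1.43

1.43


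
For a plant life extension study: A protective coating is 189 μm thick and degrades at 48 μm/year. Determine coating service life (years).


Service life = thickness / degradation rate
Life = 189 / 48 = 3.9 years

3.9 years


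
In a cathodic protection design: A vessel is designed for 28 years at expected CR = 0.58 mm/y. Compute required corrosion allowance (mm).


Corrosion allowance = CR × design life
CA = 0.58 * 28 = 16.24 mm

16.24 mm


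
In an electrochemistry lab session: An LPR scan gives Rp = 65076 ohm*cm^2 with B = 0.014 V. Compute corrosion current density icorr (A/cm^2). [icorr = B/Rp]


Apply the Stern-Geary relation: icorr = B / Rp
icorr = 0.014 / 65076 = 2.151×10^-7 A/cm^2

2.151×10^-7 A/cm^2


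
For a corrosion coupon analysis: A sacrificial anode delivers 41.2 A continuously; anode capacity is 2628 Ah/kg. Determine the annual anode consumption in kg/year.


Annual consumption = current * hours per year / capacity
Rate = 41.2 * 8760 / 2628 = 137.3 kg/year

137.3 kg/year


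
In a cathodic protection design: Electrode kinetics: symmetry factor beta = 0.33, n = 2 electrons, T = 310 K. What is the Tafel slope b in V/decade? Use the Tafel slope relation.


Apply the Tafel slope relation: b = 2.303*R*T/(beta*n*F)
Numerator: 2.303 * 8.314 * 310 = 5935.61
Denominator: 0.33 * 2 * 96485 = 63680.1
b = 5935.61 / 63680.1 = 0.093 V/decade

0.093 V/decade


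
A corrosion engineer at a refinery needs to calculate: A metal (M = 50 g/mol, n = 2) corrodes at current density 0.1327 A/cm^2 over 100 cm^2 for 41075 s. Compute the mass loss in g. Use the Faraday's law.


Apply Faraday's law: m = i*A*t*M / (n*F)
Total charge passed Q = i*A*t = 0.1327*100*41075 = 545065.25 C
m = Q*M/(n*F) = 545065.25*50/(2*96485) = 141.23057 g

141.23057 g


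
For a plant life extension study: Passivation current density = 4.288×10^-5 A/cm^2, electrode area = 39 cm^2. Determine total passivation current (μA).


I = i_pass * A, then convert A → μA (×10^6)
I = 4.288×10^-5 * 39 * 10^6 = 1672.32 μA

1672.32 μA


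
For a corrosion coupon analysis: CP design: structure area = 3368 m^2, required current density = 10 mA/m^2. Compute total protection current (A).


I = area * current density, then convert mA → A (÷1000)
I = 3368 * 10 / 1000 = 33.68 A

33.68 A


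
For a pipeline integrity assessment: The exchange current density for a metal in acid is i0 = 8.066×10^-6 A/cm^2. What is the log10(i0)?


i0 = 8.066×10^-6 A/cm^2
log10(i0) = -5.093

-5.093


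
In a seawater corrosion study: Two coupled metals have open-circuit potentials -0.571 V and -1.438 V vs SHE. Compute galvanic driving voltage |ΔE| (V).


Driving voltage is the absolute potential difference.
|ΔE| = |-0.571 − (-1.438)| = 0.867 V

0.867 V


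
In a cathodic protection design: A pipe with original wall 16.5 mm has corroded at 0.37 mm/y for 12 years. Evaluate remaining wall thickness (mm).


Remaining wall = original − CR × time
t = 16.5 − 0.37*12 = 16.5 − 4.44 = 12.06 mm

12.06 mm


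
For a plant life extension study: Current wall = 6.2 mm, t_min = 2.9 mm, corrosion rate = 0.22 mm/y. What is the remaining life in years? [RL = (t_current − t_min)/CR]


Apply the remaining-life relation: RL = (t_current − t_min) / CR
RL = (6.2 − 2.9) / 0.22 = 3.3 / 0.22 = 15.0 years

15.0 years


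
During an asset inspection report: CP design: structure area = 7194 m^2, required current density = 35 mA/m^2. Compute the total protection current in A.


I = area * current density, then convert mA → A (÷1000)
I = 7194 * 35 / 1000 = 251.79 A

251.79 A


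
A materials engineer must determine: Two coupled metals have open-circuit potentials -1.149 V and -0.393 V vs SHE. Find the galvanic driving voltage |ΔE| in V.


Driving voltage is the absolute potential difference.
|ΔE| = |-1.149 − (-0.393)| = 0.756 V

0.756 V


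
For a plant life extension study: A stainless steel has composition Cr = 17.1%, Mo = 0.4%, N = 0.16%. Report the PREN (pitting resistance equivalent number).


Apply the PREN formula: PREN = Cr + 3.3*Mo + 16*N
PREN = 17.1 + 3.3*0.4 + 16*0.16
PREN = 17.1 + 1.32 + 2.56 = 20.98

20.98


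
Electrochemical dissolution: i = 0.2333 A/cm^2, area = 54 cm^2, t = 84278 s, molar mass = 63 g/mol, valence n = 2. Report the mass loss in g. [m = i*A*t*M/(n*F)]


Apply Faraday's law: m = i*A*t*M / (n*F)
Total charge passed Q = i*A*t = 0.2333*54*84278 = 1061751.0996 C
m = Q*M/(n*F) = 1061751.0996*63/(2*96485) = 346.63585 g

346.63585 g


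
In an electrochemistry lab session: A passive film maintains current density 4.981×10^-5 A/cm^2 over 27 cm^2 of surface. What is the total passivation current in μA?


I = i_pass * A, then convert A → μA (×10^6)
I = 4.981×10^-5 * 27 * 10^6 = 1344.87 μA

1344.87 μA


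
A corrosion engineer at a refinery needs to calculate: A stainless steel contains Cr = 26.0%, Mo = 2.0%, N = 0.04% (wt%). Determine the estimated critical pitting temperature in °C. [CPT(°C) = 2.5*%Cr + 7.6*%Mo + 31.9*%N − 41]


Apply the ASTM G48 empirical CPT estimate: CPT(°C) = 2.5*%Cr + 7.6*%Mo + 31.9*%N − 41
2.5*26.0 = 65; 7.6*2.0 = 15.2; 31.9*0.04 = 1.276
CPT = 65 + 15.2 + 1.276 − 41 = 40.476 °C
Rounded to 0.1 °C: CPT ≈ 40.5 °C

40.5 °C


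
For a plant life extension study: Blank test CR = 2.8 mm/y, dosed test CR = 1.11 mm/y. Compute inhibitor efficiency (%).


Apply the inhibitor-efficiency definition: IE = (CR_blank − CR_inh)/CR_blank × 100
IE = (2.8 − 1.11) / 2.8 × 100
IE = 1.69 / 2.8 × 100 = 60.4 %

60.4 %


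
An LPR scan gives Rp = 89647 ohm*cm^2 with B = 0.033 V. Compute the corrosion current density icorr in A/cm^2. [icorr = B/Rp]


Apply the Stern-Geary relation: icorr = B / Rp
icorr = 0.033 / 89647 = 3.681×10^-7 A/cm^2

3.681×10^-7 A/cm^2


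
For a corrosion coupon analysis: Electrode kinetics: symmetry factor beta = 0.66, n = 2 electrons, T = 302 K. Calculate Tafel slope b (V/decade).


Apply the Tafel slope relation: b = 2.303*R*T/(beta*n*F)
Numerator: 2.303 * 8.314 * 302 = 5782.44
Denominator: 0.66 * 2 * 96485 = 127360.2
b = 5782.44 / 127360.2 = 0.0454 V/decade

0.0454 V/decade


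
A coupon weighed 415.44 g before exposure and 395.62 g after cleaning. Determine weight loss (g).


Weight loss = initial − final
WL = 415.44 − 395.62 = 19.82 g

19.82 g


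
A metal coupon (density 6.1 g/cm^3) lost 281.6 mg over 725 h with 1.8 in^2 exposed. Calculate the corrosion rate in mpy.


Apply the mpy weight-loss relation: CR = 534 * W / (D * A * T)
Numerator: 534 * 281.6 = 150374.4
Denominator: 6.1 * 1.8 * 725 = 7960.5
CR = 150374.4 / 7960.5 = 18.89 mpy

18.89 mpy


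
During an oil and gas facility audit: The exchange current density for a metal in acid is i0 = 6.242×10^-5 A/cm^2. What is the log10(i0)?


i0 = 6.242×10^-5 A/cm^2
log10(i0) = -4.205

-4.205


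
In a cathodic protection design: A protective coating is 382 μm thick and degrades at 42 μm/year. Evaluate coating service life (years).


Service life = thickness / degradation rate
Life = 382 / 42 = 9.1 years

9.1 years


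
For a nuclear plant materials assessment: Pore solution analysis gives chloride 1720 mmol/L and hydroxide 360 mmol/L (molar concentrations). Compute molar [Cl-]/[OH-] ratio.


Threshold parameter = [Cl-] / [OH-] (molar basis; both in mmol/L, so units cancel)
Ratio = 1720 / 360 = 4.78

4.78


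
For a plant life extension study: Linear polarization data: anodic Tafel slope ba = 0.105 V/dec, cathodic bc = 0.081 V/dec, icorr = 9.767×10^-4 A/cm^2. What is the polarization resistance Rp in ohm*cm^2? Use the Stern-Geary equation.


Apply the Stern-Geary equation: Rp = ba*bc / (2.303*icorr*(ba+bc))
ba*bc = 0.105*0.081 = 0.008505
ba+bc = 0.186; 2.303*icorr*(ba+bc) = 2.303*9.767×10^-4*0.186 = 4.1837726×10^-4
Rp = 0.008505 / 4.1837726×10^-4 = 20.33 ohm*cm^2

20.33 ohm*cm^2


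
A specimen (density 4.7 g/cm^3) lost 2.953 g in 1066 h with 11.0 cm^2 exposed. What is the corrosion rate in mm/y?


Apply the mm/y weight-loss relation: CR = 87600 * W / (D * A * T)
Numerator: 87600 * 2.953 = 258682.8
Denominator: 4.7 * 11.0 * 1066 = 55112.2
CR = 258682.8 / 55112.2 = 4.6937 mm/y

4.6937 mm/y


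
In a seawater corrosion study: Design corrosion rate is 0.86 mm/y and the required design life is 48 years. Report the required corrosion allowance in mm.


Corrosion allowance = CR × design life
CA = 0.86 * 48 = 41.28 mm

41.28 mm


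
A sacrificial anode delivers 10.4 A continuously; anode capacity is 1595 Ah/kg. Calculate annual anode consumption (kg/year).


Annual consumption = current * hours per year / capacity
Rate = 10.4 * 8760 / 1595 = 57.1 kg/year

57.1 kg/year


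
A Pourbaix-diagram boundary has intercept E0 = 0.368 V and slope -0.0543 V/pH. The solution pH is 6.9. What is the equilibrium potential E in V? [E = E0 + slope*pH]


Apply the Pourbaix line equation: E = E0 + slope*pH
E = 0.368 + (-0.0543)*6.9 = 0.368 + (-0.37467) = -0.00667 V
Rounded to 4 decimal places: E = -0.0067 V

-0.0067 V


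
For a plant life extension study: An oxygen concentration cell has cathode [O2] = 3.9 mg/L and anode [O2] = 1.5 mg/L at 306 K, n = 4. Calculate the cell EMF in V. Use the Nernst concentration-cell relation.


Apply the Nernst concentration-cell relation: E = (RT/nF)*ln(C_cathode/C_anode)
RT/nF = 8.314*306/(4*96485) = 0.00659192 V
ln(3.9/1.5) = 0.95551
E = 0.00659192 * 0.95551 = 0.0063 V

0.0063 V


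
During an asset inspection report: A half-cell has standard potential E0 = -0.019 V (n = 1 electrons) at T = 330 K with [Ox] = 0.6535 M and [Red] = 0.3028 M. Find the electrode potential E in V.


Apply the Nernst equation: E = E0 + (RT/nF)*ln([Ox]/[Red])
Step 1: RT/nF = 8.314*330/(1*96485) = 0.02843572 V
Step 2: [Ox]/[Red] = 0.6535/0.3028 = 2.15819
Step 3: ln(2.15819) = 0.76927
Step 4: correction = 0.02843572 * 0.76927 = 0.0219 V
E = -0.019 + 0.0219 = 0.0029 V

0.0029 V


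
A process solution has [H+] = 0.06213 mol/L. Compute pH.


pH = −log10[H+]
pH = −log10(0.06213) = 1.21

1.21


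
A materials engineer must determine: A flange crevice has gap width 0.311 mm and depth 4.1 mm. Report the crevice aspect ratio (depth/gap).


Aspect ratio = depth / gap
Ratio = 4.1 / 0.311 = 13.2

13.2


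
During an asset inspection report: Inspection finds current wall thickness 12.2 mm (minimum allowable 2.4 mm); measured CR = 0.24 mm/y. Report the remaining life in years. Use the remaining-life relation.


Apply the remaining-life relation: RL = (t_current − t_min) / CR
RL = (12.2 − 2.4) / 0.24 = 9.8 / 0.24 = 40.8 years

40.8 years


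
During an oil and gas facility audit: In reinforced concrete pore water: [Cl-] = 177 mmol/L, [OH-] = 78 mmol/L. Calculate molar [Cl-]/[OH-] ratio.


Threshold parameter = [Cl-] / [OH-] (molar basis; both in mmol/L, so units cancel)
Ratio = 177 / 78 = 2.27

2.27


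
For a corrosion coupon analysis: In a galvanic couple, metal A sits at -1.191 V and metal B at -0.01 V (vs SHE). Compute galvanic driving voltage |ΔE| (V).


Driving voltage is the absolute potential difference.
|ΔE| = |-1.191 − (-0.01)| = 1.181 V

1.181 V


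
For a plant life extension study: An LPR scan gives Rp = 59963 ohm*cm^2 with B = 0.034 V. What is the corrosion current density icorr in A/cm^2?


Apply the Stern-Geary relation: icorr = B / Rp
icorr = 0.034 / 59963 = 5.67×10^-7 A/cm^2

5.67×10^-7 A/cm^2


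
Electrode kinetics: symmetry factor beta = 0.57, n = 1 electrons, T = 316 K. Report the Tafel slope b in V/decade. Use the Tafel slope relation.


Apply the Tafel slope relation: b = 2.303*R*T/(beta*n*F)
Numerator: 2.303 * 8.314 * 316 = 6050.5
Denominator: 0.57 * 1 * 96485 = 54996.45
b = 6050.5 / 54996.45 = 0.11 V/decade

0.11 V/decade


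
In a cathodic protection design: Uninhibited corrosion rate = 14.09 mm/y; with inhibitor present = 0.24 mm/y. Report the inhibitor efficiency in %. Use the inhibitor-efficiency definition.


Apply the inhibitor-efficiency definition: IE = (CR_blank − CR_inh)/CR_blank × 100
IE = (14.09 − 0.24) / 14.09 × 100
IE = 13.85 / 14.09 × 100 = 98.3 %

98.3 %


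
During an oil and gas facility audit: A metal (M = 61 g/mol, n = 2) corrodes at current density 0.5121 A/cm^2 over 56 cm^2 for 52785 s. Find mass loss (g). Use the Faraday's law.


Apply Faraday's law: m = i*A*t*M / (n*F)
Total charge passed Q = i*A*t = 0.5121*56*52785 = 1513747.116 C
m = Q*M/(n*F) = 1513747.116*61/(2*96485) = 478.5126 g

478.5126 g


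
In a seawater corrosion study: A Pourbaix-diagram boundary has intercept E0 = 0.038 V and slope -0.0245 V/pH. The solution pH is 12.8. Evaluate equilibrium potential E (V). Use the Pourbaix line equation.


Apply the Pourbaix line equation: E = E0 + slope*pH
E = 0.038 + (-0.0245)*12.8 = 0.038 + (-0.3136) = -0.2756 V
Rounded to 3 decimal places: E = -0.276 V

-0.276 V


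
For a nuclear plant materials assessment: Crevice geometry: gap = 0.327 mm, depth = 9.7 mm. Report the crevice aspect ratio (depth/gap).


Aspect ratio = depth / gap
Ratio = 9.7 / 0.327 = 29.7

29.7


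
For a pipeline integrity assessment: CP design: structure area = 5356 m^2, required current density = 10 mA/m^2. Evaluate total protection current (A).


I = area * current density, then convert mA → A (÷1000)
I = 5356 * 10 / 1000 = 53.56 A

53.56 A


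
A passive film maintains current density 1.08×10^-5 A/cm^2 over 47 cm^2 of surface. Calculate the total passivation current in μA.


I = i_pass * A, then convert A → μA (×10^6)
I = 1.08×10^-5 * 47 * 10^6 = 507.6 μA

507.6 μA


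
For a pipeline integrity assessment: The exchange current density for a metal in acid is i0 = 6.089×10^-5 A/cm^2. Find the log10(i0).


i0 = 6.089×10^-5 A/cm^2
log10(i0) = -4.215

-4.215


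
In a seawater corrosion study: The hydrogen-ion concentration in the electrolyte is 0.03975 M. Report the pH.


pH = −log10[H+]
pH = −log10(0.03975) = 1.4

1.4


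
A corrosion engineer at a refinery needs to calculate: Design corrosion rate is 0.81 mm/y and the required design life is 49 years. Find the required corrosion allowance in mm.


Corrosion allowance = CR × design life
CA = 0.81 * 49 = 39.69 mm

39.69 mm


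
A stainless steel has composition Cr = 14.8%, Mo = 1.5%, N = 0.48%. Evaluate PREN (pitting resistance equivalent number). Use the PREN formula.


Apply the PREN formula: PREN = Cr + 3.3*Mo + 16*N
PREN = 14.8 + 3.3*1.5 + 16*0.48
PREN = 14.8 + 4.95 + 7.68 = 27.43

27.43


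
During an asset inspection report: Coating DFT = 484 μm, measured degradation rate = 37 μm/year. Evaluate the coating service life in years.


Service life = thickness / degradation rate
Life = 484 / 37 = 13.1 years

13.1 years


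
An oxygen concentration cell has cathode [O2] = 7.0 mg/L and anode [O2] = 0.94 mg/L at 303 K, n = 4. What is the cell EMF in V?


Apply the Nernst concentration-cell relation: E = (RT/nF)*ln(C_cathode/C_anode)
RT/nF = 8.314*303/(4*96485) = 0.00652729 V
ln(7.0/0.94) = 2.00779
E = 0.00652729 * 2.00779 = 0.01311 V

0.01311 V


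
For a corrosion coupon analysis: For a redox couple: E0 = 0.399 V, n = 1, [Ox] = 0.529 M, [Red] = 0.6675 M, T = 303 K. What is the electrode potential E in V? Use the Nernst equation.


Apply the Nernst equation: E = E0 + (RT/nF)*ln([Ox]/[Red])
Step 1: RT/nF = 8.314*303/(1*96485) = 0.02610916 V
Step 2: [Ox]/[Red] = 0.529/0.6675 = 0.792509
Step 3: ln(0.792509) = -0.232551
Step 4: correction = 0.02610916 * -0.232551 = -0.006 V
E = 0.399 + -0.006 = 0.393 V

0.393 V


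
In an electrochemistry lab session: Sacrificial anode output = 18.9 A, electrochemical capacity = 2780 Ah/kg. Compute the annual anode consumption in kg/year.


Annual consumption = current * hours per year / capacity
Rate = 18.9 * 8760 / 2780 = 59.6 kg/year

59.6 kg/year


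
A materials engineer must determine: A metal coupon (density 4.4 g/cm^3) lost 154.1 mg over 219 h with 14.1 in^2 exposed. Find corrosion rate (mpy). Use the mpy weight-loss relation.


Apply the mpy weight-loss relation: CR = 534 * W / (D * A * T)
Numerator: 534 * 154.1 = 82289.4
Denominator: 4.4 * 14.1 * 219 = 13586.76
CR = 82289.4 / 13586.76 = 6.0566 mpy

6.0566 mpy


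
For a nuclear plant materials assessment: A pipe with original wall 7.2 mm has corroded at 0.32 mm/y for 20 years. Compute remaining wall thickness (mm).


Remaining wall = original − CR × time
t = 7.2 − 0.32*20 = 7.2 − 6.4 = 0.8 mm

0.8 mm


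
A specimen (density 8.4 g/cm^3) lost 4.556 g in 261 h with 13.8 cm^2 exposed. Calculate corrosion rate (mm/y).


Apply the mm/y weight-loss relation: CR = 87600 * W / (D * A * T)
Numerator: 87600 * 4.556 = 399105.6
Denominator: 8.4 * 13.8 * 261 = 30255.12
CR = 399105.6 / 30255.12 = 13.19134 mm/y

13.19134 mm/y


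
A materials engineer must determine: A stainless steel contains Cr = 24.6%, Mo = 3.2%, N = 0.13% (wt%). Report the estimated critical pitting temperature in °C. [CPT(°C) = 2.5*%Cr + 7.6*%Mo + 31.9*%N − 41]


Apply the ASTM G48 empirical CPT estimate: CPT(°C) = 2.5*%Cr + 7.6*%Mo + 31.9*%N − 41
2.5*24.6 = 61.5; 7.6*3.2 = 24.32; 31.9*0.13 = 4.147
CPT = 61.5 + 24.32 + 4.147 − 41 = 48.967 °C
Rounded to 0.1 °C: CPT ≈ 49.0 °C

49.0 °C


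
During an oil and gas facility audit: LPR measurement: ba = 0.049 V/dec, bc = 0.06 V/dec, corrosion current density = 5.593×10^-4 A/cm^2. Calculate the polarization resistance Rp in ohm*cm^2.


Apply the Stern-Geary equation: Rp = ba*bc / (2.303*icorr*(ba+bc))
ba*bc = 0.049*0.06 = 0.00294
ba+bc = 0.109; 2.303*icorr*(ba+bc) = 2.303*5.593×10^-4*0.109 = 1.403994×10^-4
Rp = 0.00294 / 1.403994×10^-4 = 20.9 ohm*cm^2

20.9 ohm*cm^2


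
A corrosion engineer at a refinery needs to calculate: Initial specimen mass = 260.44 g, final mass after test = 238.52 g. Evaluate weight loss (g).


Weight loss = initial − final
WL = 260.44 − 238.52 = 21.92 g

21.92 g


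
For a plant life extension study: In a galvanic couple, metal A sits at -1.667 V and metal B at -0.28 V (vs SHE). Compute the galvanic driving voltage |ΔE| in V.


Driving voltage is the absolute potential difference.
|ΔE| = |-1.667 − (-0.28)| = 1.387 V

1.387 V


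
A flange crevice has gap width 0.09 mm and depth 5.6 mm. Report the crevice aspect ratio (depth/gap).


Aspect ratio = depth / gap
Ratio = 5.6 / 0.09 = 62.2

62.2


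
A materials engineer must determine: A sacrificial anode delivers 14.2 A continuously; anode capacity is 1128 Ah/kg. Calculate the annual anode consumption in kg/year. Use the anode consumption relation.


Annual consumption = current * hours per year / capacity
Rate = 14.2 * 8760 / 1128 = 110.3 kg/year

110.3 kg/year


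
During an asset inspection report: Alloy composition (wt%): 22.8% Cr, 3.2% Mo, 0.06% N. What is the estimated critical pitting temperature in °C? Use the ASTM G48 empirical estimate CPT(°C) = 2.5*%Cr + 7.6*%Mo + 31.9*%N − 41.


Apply the ASTM G48 empirical CPT estimate: CPT(°C) = 2.5*%Cr + 7.6*%Mo + 31.9*%N − 41
2.5*22.8 = 57; 7.6*3.2 = 24.32; 31.9*0.06 = 1.914
CPT = 57 + 24.32 + 1.914 − 41 = 42.234 °C
Rounded to 0.1 °C: CPT ≈ 42.2 °C

42.2 °C


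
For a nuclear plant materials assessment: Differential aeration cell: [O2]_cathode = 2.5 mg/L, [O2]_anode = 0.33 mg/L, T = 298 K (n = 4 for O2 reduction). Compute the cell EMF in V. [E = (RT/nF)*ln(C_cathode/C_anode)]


Apply the Nernst concentration-cell relation: E = (RT/nF)*ln(C_cathode/C_anode)
RT/nF = 8.314*298/(4*96485) = 0.00641958 V
ln(2.5/0.33) = 2.02495
E = 0.00641958 * 2.02495 = 0.013 V

0.013 V
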